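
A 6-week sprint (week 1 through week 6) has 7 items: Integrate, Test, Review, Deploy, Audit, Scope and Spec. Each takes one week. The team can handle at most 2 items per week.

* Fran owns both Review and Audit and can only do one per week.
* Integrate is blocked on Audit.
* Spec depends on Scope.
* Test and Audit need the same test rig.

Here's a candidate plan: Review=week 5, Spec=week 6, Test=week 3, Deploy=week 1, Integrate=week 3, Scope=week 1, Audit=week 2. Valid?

Integrate is blocked on Audit — holds.
The team can handle at most 2 items per week — holds.
Fran owns both Review and Audit and can only do one per week — holds.
Test and Audit need the same test rig — holds.
Spec depends on Scope — holds.

Yes, all constraints hold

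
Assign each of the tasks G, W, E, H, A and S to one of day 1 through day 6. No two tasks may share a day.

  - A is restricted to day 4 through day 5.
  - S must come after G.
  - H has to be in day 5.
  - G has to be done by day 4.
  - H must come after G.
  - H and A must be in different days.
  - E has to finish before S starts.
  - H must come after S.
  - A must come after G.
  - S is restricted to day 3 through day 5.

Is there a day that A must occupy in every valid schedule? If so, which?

A's window is day 4–day 5.
H is fixed at day 5, and A can't share a day with H.
So A must be day 4.

day 4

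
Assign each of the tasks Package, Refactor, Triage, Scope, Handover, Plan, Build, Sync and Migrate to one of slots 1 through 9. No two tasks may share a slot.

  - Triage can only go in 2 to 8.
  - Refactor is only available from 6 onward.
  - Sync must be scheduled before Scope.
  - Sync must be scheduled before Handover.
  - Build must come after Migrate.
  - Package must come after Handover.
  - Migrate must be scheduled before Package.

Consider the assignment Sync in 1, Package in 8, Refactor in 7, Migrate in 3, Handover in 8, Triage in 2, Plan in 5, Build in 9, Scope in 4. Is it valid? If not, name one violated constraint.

Package must come after Handover — violated.
Sync must be scheduled before Handover — holds.
No two tasks may share a slot — violated.
Migrate must be scheduled before Package — holds.
Triage can only go in 2 to 8 — holds.
Refactor is only available from 6 onward — holds.
Sync must be scheduled before Scope — holds.
Build must come after Migrate — holds.

No. No two tasks may share a slot is not satisfied.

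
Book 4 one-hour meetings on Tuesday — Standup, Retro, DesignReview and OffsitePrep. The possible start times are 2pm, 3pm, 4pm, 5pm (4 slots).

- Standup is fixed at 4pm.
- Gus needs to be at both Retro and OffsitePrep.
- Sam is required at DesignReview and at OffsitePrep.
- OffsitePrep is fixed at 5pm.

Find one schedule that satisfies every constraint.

OffsitePrep=5pm; Standup=4pm; Retro=2pm; DesignReview=2pm

Checking: Retro(2pm) != OffsitePrep(5pm); DesignReview(2pm) != OffsitePrep(5pm); OffsitePrep=5pm in [5pm,5pm]; Standup=4pm in [4pm,4pm].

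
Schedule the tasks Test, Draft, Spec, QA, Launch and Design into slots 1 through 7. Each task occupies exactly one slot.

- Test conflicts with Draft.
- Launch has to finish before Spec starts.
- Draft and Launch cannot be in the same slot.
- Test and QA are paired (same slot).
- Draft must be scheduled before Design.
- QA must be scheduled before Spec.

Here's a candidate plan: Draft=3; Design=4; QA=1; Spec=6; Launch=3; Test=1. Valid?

Invalid. Draft and Launch cannot be in the same slot.

Test conflicts with Draft — holds.
Draft and Launch cannot be in the same slot — violated.
Test and QA are paired (same slot) — holds.
Launch has to finish before Spec starts — holds.
QA must be scheduled before Spec — holds.
Draft must be scheduled before Design — holds.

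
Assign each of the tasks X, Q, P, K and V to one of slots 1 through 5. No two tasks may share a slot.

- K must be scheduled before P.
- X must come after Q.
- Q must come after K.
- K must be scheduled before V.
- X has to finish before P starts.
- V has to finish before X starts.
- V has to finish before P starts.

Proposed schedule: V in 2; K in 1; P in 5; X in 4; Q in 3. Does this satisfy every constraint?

K must be scheduled before P — holds.
No two tasks may share a slot — holds.
K must be scheduled before V — holds.
Q must come after K — holds.
V has to finish before X starts — holds.
X must come after Q — holds.
X has to finish before P starts — holds.
V has to finish before P starts — holds.

Yes, all constraints hold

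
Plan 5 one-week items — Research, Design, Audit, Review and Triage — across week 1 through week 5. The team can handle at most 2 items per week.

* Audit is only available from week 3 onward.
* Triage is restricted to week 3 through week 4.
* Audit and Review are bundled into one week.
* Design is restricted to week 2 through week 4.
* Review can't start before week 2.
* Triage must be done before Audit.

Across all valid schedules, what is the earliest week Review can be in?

Review is available from week 2; Review must be in the same week as Audit, which can't be before week 4, so Review is at least week 4.
Review at week 4 is achievable: Design -> week 2; Triage -> week 3; Audit -> week 4; Research -> week 1; Review -> week 4.

week 4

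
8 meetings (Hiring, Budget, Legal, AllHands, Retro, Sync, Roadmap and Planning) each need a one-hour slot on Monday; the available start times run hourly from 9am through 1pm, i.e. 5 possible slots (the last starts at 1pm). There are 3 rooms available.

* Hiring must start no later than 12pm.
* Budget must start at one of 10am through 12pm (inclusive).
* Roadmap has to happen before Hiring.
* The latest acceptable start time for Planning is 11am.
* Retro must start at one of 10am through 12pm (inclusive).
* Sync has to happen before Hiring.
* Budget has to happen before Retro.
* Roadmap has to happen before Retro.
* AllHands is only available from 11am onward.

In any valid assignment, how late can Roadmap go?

Downstream work caps Roadmap at 11am.
Roadmap at 11am is achievable: Roadmap in 11am, AllHands in 11am, Hiring in 12pm, Planning in 9am, Legal in 9am, Sync in 9am, Budget in 10am, Retro in 12pm.

11am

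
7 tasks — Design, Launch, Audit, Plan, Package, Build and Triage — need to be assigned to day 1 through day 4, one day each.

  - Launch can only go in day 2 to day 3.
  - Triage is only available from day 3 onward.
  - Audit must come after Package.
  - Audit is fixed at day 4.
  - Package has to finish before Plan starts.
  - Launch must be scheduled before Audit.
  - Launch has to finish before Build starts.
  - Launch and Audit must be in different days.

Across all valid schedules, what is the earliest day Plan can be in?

Precedence pushes Plan to at least day 2.
Plan at day 2 is achievable: Design -> day 1, Triage -> day 3, Build -> day 3, Audit -> day 4, Launch -> day 2, Plan -> day 2, Package -> day 1.

day 2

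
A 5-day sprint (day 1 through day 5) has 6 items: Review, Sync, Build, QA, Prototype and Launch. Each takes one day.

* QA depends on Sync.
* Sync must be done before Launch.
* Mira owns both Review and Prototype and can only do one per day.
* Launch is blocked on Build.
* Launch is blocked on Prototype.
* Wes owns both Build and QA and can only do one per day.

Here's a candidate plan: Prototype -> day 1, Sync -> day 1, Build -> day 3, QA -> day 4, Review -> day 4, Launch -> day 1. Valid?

No — it violates: Launch is blocked on Build

Mira owns both Review and Prototype and can only do one per day — holds.
Launch is blocked on Prototype — violated.
QA depends on Sync — holds.
Sync must be done before Launch — violated.
Wes owns both Build and QA and can only do one per day — holds.
Launch is blocked on Build — violated.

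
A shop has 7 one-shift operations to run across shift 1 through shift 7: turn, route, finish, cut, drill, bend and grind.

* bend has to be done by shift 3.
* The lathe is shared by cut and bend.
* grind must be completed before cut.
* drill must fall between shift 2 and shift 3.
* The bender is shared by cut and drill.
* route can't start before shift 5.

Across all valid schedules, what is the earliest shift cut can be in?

Precedence pushes cut to at least shift 2.
cut at shift 2 is achievable: drill=shift 3, bend=shift 1, turn=shift 1, cut=shift 2, finish=shift 1, route=shift 5, grind=shift 1.

shift 2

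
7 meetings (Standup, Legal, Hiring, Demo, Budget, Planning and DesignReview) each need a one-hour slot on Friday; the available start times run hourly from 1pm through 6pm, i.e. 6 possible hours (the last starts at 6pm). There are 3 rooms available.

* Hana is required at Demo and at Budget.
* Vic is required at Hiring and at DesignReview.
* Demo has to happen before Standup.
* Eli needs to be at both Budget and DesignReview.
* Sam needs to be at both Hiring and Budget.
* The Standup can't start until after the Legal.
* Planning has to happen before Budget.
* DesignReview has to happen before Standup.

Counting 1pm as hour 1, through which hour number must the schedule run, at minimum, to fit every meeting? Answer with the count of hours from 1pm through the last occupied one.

3 hours

The precedence chain requires at least 2 distinct hours.
With at most 3 per hour and 7 meetings, at least 3 hours are needed.
3 works (last occupied hour: 3pm): for example Demo in 1pm; DesignReview in 1pm; Budget in 3pm; Planning in 2pm; Standup in 2pm; Legal in 1pm; Hiring in 2pm.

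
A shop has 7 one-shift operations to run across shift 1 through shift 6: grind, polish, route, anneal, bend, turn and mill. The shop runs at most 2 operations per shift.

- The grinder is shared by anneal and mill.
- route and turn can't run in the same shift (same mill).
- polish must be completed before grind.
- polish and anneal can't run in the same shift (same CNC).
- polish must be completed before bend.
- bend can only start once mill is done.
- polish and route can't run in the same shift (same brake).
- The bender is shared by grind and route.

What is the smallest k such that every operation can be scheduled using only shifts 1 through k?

4

The precedence chain requires at least 2 distinct shifts.
With at most 2 per shift and 7 operations, at least 4 shifts are needed.
4 works (last occupied shift: shift 4): for example bend=shift 2, route=shift 3, mill=shift 1, grind=shift 2, turn=shift 4, anneal=shift 3, polish=shift 1.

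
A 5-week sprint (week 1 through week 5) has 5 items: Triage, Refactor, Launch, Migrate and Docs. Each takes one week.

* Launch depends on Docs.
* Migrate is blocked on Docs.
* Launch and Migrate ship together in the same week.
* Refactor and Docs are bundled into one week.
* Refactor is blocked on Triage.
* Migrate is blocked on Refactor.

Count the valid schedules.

10

Splitting on Triage: it can be week 1 (6), week 2 (3), week 3 (1). Listing each branch's schedules as (Refactor, Launch, Migrate, Docs) by week number:
Triage=week 1: (2,3,3,2) (2,4,4,2) (2,5,5,2) (3,4,4,3) (3,5,5,3) (4,5,5,4) — 6.
Triage=week 2: (3,4,4,3) (3,5,5,3) (4,5,5,4) — 3.
Triage=week 3: (4,5,5,4) — 1.
Summing: 6 + 3 + 1 = 10.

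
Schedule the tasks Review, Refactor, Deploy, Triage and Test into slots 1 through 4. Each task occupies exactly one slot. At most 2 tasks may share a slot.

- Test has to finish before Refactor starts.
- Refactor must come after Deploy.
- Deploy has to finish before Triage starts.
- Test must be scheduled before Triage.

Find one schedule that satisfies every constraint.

Review=3, Test=1, Deploy=1, Triage=2, Refactor=2

Checking: Test(1) before Refactor(2); Deploy(1) before Refactor(2); Test(1) before Triage(2); Deploy(1) before Triage(2); max 2 per slot (cap 2).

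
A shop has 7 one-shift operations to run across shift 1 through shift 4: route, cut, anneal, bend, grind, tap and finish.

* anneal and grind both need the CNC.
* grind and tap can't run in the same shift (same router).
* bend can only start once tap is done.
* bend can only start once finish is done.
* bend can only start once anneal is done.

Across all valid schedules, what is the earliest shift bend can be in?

shift 2

Precedence pushes bend to at least shift 2.
bend at shift 2 is achievable: route=shift 1; grind=shift 2; finish=shift 1; cut=shift 1; tap=shift 1; anneal=shift 1; bend=shift 2.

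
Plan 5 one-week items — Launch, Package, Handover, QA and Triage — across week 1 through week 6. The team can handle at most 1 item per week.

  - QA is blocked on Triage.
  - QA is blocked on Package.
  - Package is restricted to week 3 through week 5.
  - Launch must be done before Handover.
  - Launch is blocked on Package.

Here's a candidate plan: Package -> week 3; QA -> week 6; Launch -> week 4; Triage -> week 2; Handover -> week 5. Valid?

Valid

QA is blocked on Triage — holds.
Launch must be done before Handover — holds.
The team can handle at most 1 item per week — holds.
Package is restricted to week 3 through week 5 — holds.
QA is blocked on Package — holds.
Launch is blocked on Package — holds.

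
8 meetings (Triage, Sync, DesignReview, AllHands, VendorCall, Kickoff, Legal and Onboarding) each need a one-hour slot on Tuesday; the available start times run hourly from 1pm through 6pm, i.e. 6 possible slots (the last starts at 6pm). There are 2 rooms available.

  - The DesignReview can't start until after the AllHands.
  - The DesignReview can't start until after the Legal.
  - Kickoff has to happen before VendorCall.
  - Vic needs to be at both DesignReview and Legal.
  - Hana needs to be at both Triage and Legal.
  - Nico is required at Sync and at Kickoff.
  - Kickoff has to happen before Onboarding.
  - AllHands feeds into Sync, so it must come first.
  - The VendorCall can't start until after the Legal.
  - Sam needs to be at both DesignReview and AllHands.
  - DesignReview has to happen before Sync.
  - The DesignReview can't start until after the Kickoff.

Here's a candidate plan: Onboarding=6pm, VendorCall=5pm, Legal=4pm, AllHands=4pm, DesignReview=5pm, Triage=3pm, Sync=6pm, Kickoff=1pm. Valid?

Yes, all constraints hold

Kickoff has to happen before Onboarding — holds.
The DesignReview can't start until after the Kickoff — holds.
Vic needs to be at both DesignReview and Legal — holds.
The VendorCall can't start until after the Legal — holds.
The DesignReview can't start until after the AllHands — holds.
DesignReview has to happen before Sync — holds.
The DesignReview can't start until after the Legal — holds.
Sam needs to be at both DesignReview and AllHands — holds.
Nico is required at Sync and at Kickoff — holds.
There are 2 rooms available — holds.
Kickoff has to happen before VendorCall — holds.
Hana needs to be at both Triage and Legal — holds.
AllHands feeds into Sync, so it must come first — holds.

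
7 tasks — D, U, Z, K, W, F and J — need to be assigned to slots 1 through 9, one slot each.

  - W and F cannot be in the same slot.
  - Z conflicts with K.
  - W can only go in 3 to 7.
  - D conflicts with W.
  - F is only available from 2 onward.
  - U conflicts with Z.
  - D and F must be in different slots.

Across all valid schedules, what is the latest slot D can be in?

9

D at 9 is achievable: K in 1, U in 1, F in 2, J in 1, Z in 2, W in 3, D in 9.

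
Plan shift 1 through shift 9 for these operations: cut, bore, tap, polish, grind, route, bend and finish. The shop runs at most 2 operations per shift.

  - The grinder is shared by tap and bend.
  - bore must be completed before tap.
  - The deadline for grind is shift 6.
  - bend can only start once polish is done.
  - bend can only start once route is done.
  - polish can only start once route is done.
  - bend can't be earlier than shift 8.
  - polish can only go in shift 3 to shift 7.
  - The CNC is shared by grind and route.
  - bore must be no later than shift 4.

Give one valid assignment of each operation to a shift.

grind in shift 1, bend in shift 8, bore in shift 1, polish in shift 3, route in shift 2, finish in shift 4, cut in shift 3, tap in shift 2

Checking: route(shift 2) before bend(shift 8); polish(shift 3) before bend(shift 8); route(shift 2) before polish(shift 3); bore(shift 1) before tap(shift 2); tap(shift 2) != bend(shift 8); grind(shift 1) != route(shift 2); bore=shift 1 in [shift 1,shift 4]; grind=shift 1 in [shift 1,shift 6]; bend=shift 8 in [shift 8,shift 9]; polish=shift 3 in [shift 3,shift 7]; max 2 per shift (cap 2).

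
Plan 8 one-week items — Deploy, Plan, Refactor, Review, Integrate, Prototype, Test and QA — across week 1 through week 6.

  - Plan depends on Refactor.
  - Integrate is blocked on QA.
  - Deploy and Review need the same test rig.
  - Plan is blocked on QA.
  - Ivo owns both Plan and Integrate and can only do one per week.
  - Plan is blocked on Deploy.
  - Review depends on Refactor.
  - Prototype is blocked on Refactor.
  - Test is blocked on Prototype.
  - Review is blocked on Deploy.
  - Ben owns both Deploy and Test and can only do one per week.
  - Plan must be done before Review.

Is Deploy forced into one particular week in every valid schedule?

Deploy can be week 1 (e.g. Test=week 3, Prototype=week 2, Integrate=week 3, Review=week 3, QA=week 1, Plan=week 2, Refactor=week 1, Deploy=week 1) or week 2 (e.g. Integrate -> week 2; QA -> week 1; Refactor -> week 1; Plan -> week 3; Review -> week 4; Prototype -> week 2; Test -> week 3; Deploy -> week 2).

No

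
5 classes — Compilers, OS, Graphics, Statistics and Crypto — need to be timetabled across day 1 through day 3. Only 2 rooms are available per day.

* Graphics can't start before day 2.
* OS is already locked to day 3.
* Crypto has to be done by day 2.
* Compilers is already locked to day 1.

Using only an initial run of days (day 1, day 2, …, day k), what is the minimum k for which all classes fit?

3

With at most 2 per day and 5 classes, at least 3 days are needed.
OS can't be placed before day 3, so the schedule must run through at least day 3.
3 works (last occupied day: day 3): for example Compilers -> day 1, OS -> day 3, Crypto -> day 1, Graphics -> day 2, Statistics -> day 2.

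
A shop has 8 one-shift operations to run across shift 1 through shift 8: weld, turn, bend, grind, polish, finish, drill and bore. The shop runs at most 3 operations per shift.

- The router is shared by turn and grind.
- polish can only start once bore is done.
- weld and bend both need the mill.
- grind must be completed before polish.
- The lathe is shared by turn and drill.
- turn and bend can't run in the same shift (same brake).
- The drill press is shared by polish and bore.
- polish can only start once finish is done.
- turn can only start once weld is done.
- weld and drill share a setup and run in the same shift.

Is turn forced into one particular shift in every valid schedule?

No

turn can be shift 2 (e.g. turn=shift 2, polish=shift 3, bore=shift 2, finish=shift 2, grind=shift 1, weld=shift 1, drill=shift 1, bend=shift 3) or shift 3 (e.g. bend -> shift 4, polish -> shift 2, grind -> shift 1, finish -> shift 1, weld -> shift 2, turn -> shift 3, drill -> shift 2, bore -> shift 1).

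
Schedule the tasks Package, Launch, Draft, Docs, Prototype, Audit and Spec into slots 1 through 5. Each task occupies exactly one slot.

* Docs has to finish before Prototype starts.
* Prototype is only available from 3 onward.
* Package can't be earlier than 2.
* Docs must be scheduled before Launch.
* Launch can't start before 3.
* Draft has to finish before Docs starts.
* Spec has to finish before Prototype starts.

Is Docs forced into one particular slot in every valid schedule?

No

Docs can be 2 (e.g. Docs in 2, Draft in 1, Launch in 3, Prototype in 3, Spec in 1, Audit in 1, Package in 2) or 3 (e.g. Draft in 1, Spec in 1, Prototype in 4, Launch in 4, Package in 2, Audit in 1, Docs in 3).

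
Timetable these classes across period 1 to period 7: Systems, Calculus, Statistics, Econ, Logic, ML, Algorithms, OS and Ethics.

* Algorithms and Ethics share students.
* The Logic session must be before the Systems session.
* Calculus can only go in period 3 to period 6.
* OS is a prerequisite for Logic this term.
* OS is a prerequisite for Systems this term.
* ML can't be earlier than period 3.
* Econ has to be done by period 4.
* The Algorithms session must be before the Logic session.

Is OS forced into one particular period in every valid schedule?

No

OS can be period 1 (e.g. Logic=period 2, Systems=period 3, Calculus=period 3, Algorithms=period 1, OS=period 1, Statistics=period 1, ML=period 3, Ethics=period 2, Econ=period 1) or period 2 (e.g. ML in period 3, Ethics in period 2, Statistics in period 1, Systems in period 4, OS in period 2, Econ in period 1, Algorithms in period 1, Calculus in period 3, Logic in period 3).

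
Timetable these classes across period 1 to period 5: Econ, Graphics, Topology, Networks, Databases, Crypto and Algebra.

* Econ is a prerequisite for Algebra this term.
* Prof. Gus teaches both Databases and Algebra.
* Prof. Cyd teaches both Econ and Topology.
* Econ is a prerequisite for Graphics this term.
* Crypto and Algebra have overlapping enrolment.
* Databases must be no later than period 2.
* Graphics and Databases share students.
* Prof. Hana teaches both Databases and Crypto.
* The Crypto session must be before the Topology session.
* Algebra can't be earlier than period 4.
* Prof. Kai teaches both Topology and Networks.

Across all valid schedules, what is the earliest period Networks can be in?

Networks at period 1 is achievable: Databases=period 1; Networks=period 1; Topology=period 3; Crypto=period 2; Econ=period 1; Graphics=period 2; Algebra=period 4.

period 1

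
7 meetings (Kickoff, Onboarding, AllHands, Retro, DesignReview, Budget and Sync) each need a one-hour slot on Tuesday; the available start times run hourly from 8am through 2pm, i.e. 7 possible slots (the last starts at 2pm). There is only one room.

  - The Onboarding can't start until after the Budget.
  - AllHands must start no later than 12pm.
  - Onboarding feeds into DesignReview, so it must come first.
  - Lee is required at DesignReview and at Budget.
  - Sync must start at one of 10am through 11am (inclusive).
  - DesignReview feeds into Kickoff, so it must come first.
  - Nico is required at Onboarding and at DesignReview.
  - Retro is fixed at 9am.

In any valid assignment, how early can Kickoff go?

Precedence pushes Kickoff to at least 11am.
Kickoff at 2pm is achievable: Onboarding=12pm; DesignReview=1pm; Sync=10am; Budget=11am; Kickoff=2pm; AllHands=8am; Retro=9am.
Nothing earlier works — the conflict and capacity constraints rule out every slot before 2pm.

2pm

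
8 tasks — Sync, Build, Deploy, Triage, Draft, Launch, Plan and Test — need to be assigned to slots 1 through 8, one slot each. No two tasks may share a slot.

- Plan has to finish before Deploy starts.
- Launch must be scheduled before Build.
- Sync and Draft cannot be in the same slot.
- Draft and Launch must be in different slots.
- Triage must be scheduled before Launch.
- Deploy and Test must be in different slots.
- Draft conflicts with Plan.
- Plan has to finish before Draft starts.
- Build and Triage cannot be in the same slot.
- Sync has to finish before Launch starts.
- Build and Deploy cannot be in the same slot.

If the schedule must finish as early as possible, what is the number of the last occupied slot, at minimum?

8

The precedence chain requires at least 3 distinct slots.
With at most 1 per slot and 8 tasks, at least 8 slots are needed.
8 works (last occupied slot: 8): for example Triage -> 2, Build -> 5, Sync -> 1, Launch -> 3, Draft -> 7, Deploy -> 6, Test -> 8, Plan -> 4.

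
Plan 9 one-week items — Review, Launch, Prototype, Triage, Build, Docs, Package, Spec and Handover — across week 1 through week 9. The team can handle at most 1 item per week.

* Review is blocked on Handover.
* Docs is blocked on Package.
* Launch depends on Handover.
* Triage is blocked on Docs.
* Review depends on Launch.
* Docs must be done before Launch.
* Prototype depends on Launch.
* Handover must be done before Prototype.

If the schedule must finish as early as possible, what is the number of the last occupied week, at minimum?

9

The precedence chain requires at least 4 distinct weeks.
With at most 1 per week and 9 work items, at least 9 weeks are needed.
9 works (last occupied week: week 9): for example Handover -> week 3, Launch -> week 4, Triage -> week 7, Package -> week 1, Prototype -> week 6, Review -> week 5, Spec -> week 9, Build -> week 8, Docs -> week 2.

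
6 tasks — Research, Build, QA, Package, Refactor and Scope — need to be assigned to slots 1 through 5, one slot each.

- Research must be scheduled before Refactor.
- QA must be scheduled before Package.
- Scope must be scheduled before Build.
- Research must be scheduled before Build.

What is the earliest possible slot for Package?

2

Precedence pushes Package to at least 2.
Package at 2 is achievable: Refactor=2, Package=2, Research=1, QA=1, Build=2, Scope=1.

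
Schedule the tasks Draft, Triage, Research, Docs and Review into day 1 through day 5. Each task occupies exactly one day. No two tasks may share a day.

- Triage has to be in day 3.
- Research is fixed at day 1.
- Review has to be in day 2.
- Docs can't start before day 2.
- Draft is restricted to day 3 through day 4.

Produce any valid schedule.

Triage -> day 3; Docs -> day 5; Draft -> day 4; Review -> day 2; Research -> day 1

Checking: Review=day 2 in [day 2,day 2]; Research=day 1 in [day 1,day 1]; Docs=day 5 in [day 2,day 5]; Triage=day 3 in [day 3,day 3]; Draft=day 4 in [day 3,day 4]; max 1 per day (cap 1).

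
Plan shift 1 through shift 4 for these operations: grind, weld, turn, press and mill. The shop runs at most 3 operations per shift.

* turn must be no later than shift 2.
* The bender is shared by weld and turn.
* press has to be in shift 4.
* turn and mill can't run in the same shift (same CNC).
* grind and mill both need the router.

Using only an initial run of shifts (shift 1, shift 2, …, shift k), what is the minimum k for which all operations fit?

With at most 3 per shift and 5 operations, at least 2 shifts are needed.
press can't be placed before shift 4, so the schedule must run through at least shift 4.
4 works (last occupied shift: shift 4): for example mill=shift 2; grind=shift 1; press=shift 4; turn=shift 1; weld=shift 2.

4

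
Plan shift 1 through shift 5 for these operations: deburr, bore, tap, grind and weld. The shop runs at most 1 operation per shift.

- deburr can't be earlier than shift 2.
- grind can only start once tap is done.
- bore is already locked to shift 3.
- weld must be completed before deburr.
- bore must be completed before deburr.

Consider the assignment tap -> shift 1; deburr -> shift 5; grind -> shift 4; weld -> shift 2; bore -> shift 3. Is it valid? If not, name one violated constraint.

deburr can't be earlier than shift 2 — holds.
grind can only start once tap is done — holds.
The shop runs at most 1 operation per shift — holds.
bore must be completed before deburr — holds.
weld must be completed before deburr — holds.
bore is already locked to shift 3 — holds.

Yes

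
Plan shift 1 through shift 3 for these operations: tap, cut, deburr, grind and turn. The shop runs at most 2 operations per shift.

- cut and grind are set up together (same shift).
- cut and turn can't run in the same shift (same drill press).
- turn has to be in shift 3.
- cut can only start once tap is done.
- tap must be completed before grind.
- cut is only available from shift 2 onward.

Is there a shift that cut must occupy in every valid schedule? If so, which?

shift 2

cut's window is shift 2–shift 3.
turn is fixed at shift 3, and cut can't share a shift with turn.
So cut must be shift 2.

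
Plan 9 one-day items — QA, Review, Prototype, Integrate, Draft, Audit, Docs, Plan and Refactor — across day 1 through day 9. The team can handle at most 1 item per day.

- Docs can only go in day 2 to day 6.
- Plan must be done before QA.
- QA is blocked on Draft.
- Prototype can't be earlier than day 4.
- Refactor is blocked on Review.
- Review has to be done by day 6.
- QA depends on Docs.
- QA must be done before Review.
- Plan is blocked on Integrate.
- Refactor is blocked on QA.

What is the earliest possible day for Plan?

Precedence pushes Plan to at least day 2; downstream work caps Plan at day 4.
Plan at day 2 is achievable: Refactor=day 8, QA=day 5, Review=day 6, Audit=day 9, Docs=day 3, Integrate=day 1, Plan=day 2, Draft=day 4, Prototype=day 7.

day 2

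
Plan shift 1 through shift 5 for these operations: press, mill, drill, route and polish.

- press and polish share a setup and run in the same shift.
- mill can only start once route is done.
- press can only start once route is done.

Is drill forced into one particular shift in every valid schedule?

drill can be shift 1 (e.g. press -> shift 2, mill -> shift 2, drill -> shift 1, polish -> shift 2, route -> shift 1) or shift 2 (e.g. polish=shift 2, mill=shift 2, press=shift 2, route=shift 1, drill=shift 2).

No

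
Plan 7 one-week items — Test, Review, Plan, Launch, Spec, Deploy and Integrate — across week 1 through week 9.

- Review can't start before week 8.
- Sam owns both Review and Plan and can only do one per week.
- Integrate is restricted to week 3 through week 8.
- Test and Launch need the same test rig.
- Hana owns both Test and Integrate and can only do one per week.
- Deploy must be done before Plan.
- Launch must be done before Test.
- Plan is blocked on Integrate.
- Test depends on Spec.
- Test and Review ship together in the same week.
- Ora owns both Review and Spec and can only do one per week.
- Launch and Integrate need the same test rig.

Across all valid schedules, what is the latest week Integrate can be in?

week 7

Integrate is available from week 3; Integrate's own window allows nothing later than week 8.
Integrate at week 7 is achievable: Test=week 8; Plan=week 9; Spec=week 1; Integrate=week 7; Launch=week 1; Deploy=week 1; Review=week 8.
Nothing later works — the conflict constraints rule out every week after week 7.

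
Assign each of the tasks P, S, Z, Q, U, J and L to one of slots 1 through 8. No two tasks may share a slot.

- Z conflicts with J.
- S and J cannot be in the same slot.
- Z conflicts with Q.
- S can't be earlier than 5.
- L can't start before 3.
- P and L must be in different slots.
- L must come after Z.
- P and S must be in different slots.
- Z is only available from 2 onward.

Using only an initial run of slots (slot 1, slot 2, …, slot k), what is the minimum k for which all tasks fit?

7 slots

The precedence chain requires at least 2 distinct slots.
With at most 1 per slot and 7 tasks, at least 7 slots are needed.
S can't be placed before 5, so the schedule must run through at least slot 5.
7 works (last occupied slot: 7): for example Z in 2; S in 5; U in 6; Q in 4; J in 7; P in 1; L in 3.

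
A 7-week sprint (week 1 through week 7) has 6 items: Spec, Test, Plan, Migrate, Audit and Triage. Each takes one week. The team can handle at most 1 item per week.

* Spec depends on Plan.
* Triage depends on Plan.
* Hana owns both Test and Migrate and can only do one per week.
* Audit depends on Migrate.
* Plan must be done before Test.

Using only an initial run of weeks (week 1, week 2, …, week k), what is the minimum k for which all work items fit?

The precedence chain requires at least 2 distinct weeks.
With at most 1 per week and 6 work items, at least 6 weeks are needed.
6 works (last occupied week: week 6): for example Spec=week 2; Migrate=week 4; Plan=week 1; Test=week 3; Triage=week 6; Audit=week 5.

6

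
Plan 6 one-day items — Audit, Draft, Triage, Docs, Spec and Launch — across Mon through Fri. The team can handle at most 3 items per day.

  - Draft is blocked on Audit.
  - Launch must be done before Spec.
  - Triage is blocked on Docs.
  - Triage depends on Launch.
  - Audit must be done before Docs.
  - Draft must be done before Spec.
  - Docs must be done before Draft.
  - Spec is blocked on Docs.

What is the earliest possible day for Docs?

Tue

Precedence pushes Docs to at least Tue; downstream work caps Docs at Wed.
Docs at Tue is achievable: Triage -> Wed; Spec -> Thu; Draft -> Wed; Launch -> Mon; Docs -> Tue; Audit -> Mon.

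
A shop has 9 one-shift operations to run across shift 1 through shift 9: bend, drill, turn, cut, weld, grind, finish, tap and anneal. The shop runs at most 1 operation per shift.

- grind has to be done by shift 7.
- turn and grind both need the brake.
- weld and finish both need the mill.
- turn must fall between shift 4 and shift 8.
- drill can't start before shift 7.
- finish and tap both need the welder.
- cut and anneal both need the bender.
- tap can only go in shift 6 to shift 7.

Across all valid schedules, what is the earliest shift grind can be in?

Grind's own window allows nothing later than shift 7.
grind at shift 1 is achievable: grind=shift 1, drill=shift 7, anneal=shift 9, finish=shift 8, bend=shift 2, weld=shift 5, cut=shift 3, turn=shift 4, tap=shift 6.

shift 1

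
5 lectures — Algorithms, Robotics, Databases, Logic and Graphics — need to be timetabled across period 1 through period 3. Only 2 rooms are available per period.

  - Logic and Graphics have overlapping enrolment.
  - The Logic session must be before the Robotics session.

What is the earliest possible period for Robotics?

Precedence pushes Robotics to at least period 2.
Robotics at period 2 is achievable: Algorithms -> period 1, Robotics -> period 2, Databases -> period 2, Graphics -> period 3, Logic -> period 1.

period 2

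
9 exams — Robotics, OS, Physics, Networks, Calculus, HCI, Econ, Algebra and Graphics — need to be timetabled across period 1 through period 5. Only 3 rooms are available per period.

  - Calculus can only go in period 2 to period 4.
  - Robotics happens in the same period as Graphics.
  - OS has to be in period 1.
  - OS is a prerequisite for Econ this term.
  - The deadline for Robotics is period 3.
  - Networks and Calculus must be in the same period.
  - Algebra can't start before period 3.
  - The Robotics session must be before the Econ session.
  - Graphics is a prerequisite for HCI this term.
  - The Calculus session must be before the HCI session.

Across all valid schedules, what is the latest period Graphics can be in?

Graphics must be in the same period as Robotics, which can't be after period 3, so Graphics is at most period 3.
Graphics at period 3 is achievable: Networks -> period 2, Calculus -> period 2, Algebra -> period 3, OS -> period 1, Econ -> period 4, Robotics -> period 3, Graphics -> period 3, Physics -> period 1, HCI -> period 4.

period 3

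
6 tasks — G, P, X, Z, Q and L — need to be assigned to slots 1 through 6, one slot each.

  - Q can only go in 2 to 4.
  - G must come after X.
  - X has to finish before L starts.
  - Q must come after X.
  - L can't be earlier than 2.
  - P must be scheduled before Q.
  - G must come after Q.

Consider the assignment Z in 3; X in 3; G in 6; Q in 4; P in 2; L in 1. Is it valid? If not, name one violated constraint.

No. L can't be earlier than 2 is not satisfied.

Q must come after X — holds.
G must come after Q — holds.
P must be scheduled before Q — holds.
G must come after X — holds.
Q can only go in 2 to 4 — holds.
X has to finish before L starts — violated.
L can't be earlier than 2 — violated.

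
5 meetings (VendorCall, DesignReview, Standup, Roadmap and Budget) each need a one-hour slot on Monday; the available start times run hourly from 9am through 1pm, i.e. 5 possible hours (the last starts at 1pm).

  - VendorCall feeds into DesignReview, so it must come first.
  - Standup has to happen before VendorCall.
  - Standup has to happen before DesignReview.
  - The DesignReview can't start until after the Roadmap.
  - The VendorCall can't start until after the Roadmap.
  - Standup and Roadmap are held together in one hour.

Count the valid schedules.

Splitting on VendorCall: it can be 10am (15), 11am (20), 12pm (15). Listing each branch's schedules as (DesignReview, Standup, Roadmap, Budget):
VendorCall=10am: (11am,9am,9am,9am) (11am,9am,9am,10am) (11am,9am,9am,11am) (11am,9am,9am,12pm) (11am,9am,9am,1pm) (12pm,9am,9am,9am) (12pm,9am,9am,10am) (12pm,9am,9am,11am) (12pm,9am,9am,12pm) (12pm,9am,9am,1pm) (1pm,9am,9am,9am) (1pm,9am,9am,10am) (1pm,9am,9am,11am) (1pm,9am,9am,12pm) (1pm,9am,9am,1pm) — 15.
VendorCall=11am: (12pm,9am,9am,9am) (12pm,9am,9am,10am) (12pm,9am,9am,11am) (12pm,9am,9am,12pm) (12pm,9am,9am,1pm) (12pm,10am,10am,9am) (12pm,10am,10am,10am) (12pm,10am,10am,11am) (12pm,10am,10am,12pm) (12pm,10am,10am,1pm) (1pm,9am,9am,9am) (1pm,9am,9am,10am) (1pm,9am,9am,11am) (1pm,9am,9am,12pm) (1pm,9am,9am,1pm) (1pm,10am,10am,9am) (1pm,10am,10am,10am) (1pm,10am,10am,11am) (1pm,10am,10am,12pm) (1pm,10am,10am,1pm) — 20.
VendorCall=12pm: (1pm,9am,9am,9am) (1pm,9am,9am,10am) (1pm,9am,9am,11am) (1pm,9am,9am,12pm) (1pm,9am,9am,1pm) (1pm,10am,10am,9am) (1pm,10am,10am,10am) (1pm,10am,10am,11am) (1pm,10am,10am,12pm) (1pm,10am,10am,1pm) (1pm,11am,11am,9am) (1pm,11am,11am,10am) (1pm,11am,11am,11am) (1pm,11am,11am,12pm) (1pm,11am,11am,1pm) — 15.
Summing: 15 + 20 + 15 = 50.

50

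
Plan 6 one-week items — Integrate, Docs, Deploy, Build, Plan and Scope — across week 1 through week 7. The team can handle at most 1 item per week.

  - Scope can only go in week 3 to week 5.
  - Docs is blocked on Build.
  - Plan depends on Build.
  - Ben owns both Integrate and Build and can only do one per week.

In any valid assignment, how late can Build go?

week 5

Downstream work caps Build at week 6.
Build at week 5 is achievable: Scope=week 3, Docs=week 6, Deploy=week 2, Plan=week 7, Build=week 5, Integrate=week 1.
Nothing later works — the conflict and capacity constraints rule out every week after week 5.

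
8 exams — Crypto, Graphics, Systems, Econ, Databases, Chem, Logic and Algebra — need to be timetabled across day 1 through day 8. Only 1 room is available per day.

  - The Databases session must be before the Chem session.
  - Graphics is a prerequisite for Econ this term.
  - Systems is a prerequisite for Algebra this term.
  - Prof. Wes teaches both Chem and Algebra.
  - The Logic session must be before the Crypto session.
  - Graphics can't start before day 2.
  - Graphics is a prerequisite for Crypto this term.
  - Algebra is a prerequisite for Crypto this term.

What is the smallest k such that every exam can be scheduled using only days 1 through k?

8

The precedence chain requires at least 3 distinct days.
With at most 1 per day and 8 exams, at least 8 days are needed.
8 works (last occupied day: day 8): for example Logic in day 4; Graphics in day 2; Systems in day 1; Chem in day 8; Econ in day 6; Databases in day 7; Algebra in day 3; Crypto in day 5.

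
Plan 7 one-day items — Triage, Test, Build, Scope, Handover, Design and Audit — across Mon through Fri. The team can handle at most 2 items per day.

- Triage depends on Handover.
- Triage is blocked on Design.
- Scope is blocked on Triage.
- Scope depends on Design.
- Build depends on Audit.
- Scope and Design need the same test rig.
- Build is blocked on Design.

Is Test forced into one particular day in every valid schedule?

Test can be Mon (e.g. Build=Wed; Triage=Wed; Scope=Thu; Audit=Tue; Handover=Tue; Test=Mon; Design=Mon) or Tue (e.g. Scope=Wed, Design=Mon, Audit=Wed, Triage=Tue, Build=Thu, Handover=Mon, Test=Tue).

No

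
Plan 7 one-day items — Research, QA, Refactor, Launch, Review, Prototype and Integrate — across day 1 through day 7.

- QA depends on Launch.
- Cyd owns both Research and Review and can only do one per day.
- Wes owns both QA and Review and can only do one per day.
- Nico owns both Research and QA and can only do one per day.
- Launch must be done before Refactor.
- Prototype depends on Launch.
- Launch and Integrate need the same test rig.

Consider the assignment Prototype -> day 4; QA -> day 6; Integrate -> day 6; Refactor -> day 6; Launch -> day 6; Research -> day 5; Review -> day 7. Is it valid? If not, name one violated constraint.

No. Prototype depends on Launch is not satisfied.

Launch must be done before Refactor — violated.
Wes owns both QA and Review and can only do one per day — holds.
Nico owns both Research and QA and can only do one per day — holds.
QA depends on Launch — violated.
Prototype depends on Launch — violated.
Cyd owns both Research and Review and can only do one per day — holds.
Launch and Integrate need the same test rig — violated.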